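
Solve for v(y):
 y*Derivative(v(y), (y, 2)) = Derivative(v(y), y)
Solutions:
 v(y) = C1 + C2*y^2


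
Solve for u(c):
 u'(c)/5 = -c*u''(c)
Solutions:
 u(c) = C1 + C2*c^(4/5)


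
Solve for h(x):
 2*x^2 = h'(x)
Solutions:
 h(x) = C1 + 2*x^3/3


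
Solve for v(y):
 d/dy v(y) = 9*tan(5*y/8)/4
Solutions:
 v(y) = C1 - 18*log(cos(5*y/8))/5


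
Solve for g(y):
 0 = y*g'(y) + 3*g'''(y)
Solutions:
 g(y) = C1 + Integral(C2*airyai(-3^(2/3)*y/3) + C3*airybi(-3^(2/3)*y/3), y)


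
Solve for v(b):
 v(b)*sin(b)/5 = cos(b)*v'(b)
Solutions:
 v(b) = C1/cos(b)^(1/5)


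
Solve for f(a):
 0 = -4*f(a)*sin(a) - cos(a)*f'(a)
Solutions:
 f(a) = C1*cos(a)^4


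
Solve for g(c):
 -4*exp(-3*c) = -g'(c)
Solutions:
 g(c) = C1 - 4*exp(-3*c)/3


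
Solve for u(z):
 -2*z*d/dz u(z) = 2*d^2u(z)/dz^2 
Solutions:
 u(z) = C1 + C2*erf(sqrt(2)*z/2)


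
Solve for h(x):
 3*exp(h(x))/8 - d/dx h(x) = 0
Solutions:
 h(x) = log(-1/(C1 + 3*x)) + 3*log(2)


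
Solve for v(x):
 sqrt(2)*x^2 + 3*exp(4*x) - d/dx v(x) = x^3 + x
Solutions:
 v(x) = C1 - x^4/4 + sqrt(2)*x^3/3 - x^2/2 + 3*exp(4*x)/4


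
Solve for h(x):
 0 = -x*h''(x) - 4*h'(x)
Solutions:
 h(x) = C1 + C2/x^3


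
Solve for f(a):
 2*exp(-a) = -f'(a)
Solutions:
 f(a) = C1 + 2*exp(-a)


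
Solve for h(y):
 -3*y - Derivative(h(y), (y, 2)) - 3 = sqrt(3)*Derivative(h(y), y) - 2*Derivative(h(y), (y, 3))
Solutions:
 h(y) = C1 + C2*exp(y*(1 - sqrt(1 + 8*sqrt(3)))/4) + C3*exp(y*(1 + sqrt(1 + 8*sqrt(3)))/4) - sqrt(3)*y^2/2 - sqrt(3)*y + y


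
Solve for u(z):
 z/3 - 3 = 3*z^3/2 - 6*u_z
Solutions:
 u(z) = C1 + z^4/16 - z^2/36 + z/2


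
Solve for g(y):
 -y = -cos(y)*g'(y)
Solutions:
 g(y) = C1 + Integral(y/cos(y), y)


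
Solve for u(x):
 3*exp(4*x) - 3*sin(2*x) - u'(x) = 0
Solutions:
 u(x) = C1 + 3*exp(4*x)/4 + 3*cos(2*x)/2


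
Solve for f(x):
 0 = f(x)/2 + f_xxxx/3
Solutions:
 f(x) = (C1*sin(6^(1/4)*x/2) + C2*cos(6^(1/4)*x/2))*exp(-6^(1/4)*x/2) + (C3*sin(6^(1/4)*x/2) + C4*cos(6^(1/4)*x/2))*exp(6^(1/4)*x/2)


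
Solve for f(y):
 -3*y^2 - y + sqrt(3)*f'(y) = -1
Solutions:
 f(y) = C1 + sqrt(3)*y^3/3 + sqrt(3)*y^2/6 - sqrt(3)*y/3


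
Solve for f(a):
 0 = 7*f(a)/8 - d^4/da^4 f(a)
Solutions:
 f(a) = C1*exp(-14^(1/4)*a/2) + C2*exp(14^(1/4)*a/2) + C3*sin(14^(1/4)*a/2) + C4*cos(14^(1/4)*a/2)


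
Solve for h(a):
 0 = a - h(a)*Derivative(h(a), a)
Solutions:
 h(a) = -sqrt(C1 + a^2)
 h(a) = sqrt(C1 + a^2)


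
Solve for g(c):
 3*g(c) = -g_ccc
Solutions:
 g(c) = C3*exp(-3^(1/3)*c) + (C1*sin(3^(5/6)*c/2) + C2*cos(3^(5/6)*c/2))*exp(3^(1/3)*c/2)


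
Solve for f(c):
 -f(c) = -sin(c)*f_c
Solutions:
 f(c) = C1*sqrt(cos(c) - 1)/sqrt(cos(c) + 1)


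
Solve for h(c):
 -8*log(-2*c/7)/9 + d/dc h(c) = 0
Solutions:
 h(c) = C1 + 8*c*log(-c)/9 + 8*c*(-log(7) - 1 + log(2))/9


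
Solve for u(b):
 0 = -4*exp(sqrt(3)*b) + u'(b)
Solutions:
 u(b) = C1 + 4*sqrt(3)*exp(sqrt(3)*b)/3


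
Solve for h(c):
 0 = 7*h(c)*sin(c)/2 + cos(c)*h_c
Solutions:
 h(c) = C1*cos(c)^(7/2)


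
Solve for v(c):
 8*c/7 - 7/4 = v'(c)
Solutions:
 v(c) = C1 + 4*c^2/7 - 7*c/4


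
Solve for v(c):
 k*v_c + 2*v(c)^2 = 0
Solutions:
 v(c) = k/(C1*k + 2*c)


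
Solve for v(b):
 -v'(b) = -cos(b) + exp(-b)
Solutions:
 v(b) = C1 + sin(b) + exp(-b)


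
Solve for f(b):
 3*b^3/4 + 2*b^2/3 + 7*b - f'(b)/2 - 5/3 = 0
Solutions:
 f(b) = C1 + 3*b^4/8 + 4*b^3/9 + 7*b^2 - 10*b/3


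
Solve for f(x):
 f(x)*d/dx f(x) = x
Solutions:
 f(x) = -sqrt(C1 + x^2)
 f(x) = sqrt(C1 + x^2)


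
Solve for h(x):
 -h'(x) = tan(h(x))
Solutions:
 h(x) = pi - asin(C1*exp(-x))
 h(x) = asin(C1*exp(-x))


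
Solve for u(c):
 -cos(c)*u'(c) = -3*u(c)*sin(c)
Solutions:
 u(c) = C1/cos(c)^3


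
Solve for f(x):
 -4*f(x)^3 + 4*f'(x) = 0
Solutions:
 f(x) = -sqrt(2)*sqrt(-1/(C1 + x))/2
 f(x) = sqrt(2)*sqrt(-1/(C1 + x))/2


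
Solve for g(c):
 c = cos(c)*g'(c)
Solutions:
 g(c) = C1 + Integral(c/cos(c), c)


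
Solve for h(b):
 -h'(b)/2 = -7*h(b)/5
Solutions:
 h(b) = C1*exp(14*b/5)


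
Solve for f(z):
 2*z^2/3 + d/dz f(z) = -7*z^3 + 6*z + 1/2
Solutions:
 f(z) = C1 - 7*z^4/4 - 2*z^3/9 + 3*z^2 + z/2


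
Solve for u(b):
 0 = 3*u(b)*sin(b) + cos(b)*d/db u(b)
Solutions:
 u(b) = C1*cos(b)^3


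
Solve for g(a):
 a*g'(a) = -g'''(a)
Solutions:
 g(a) = C1 + Integral(C2*airyai(-a) + C3*airybi(-a), a)


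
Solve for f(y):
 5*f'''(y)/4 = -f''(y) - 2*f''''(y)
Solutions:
 f(y) = C1 + C2*y + (C3*sin(sqrt(103)*y/16) + C4*cos(sqrt(103)*y/16))*exp(-5*y/16)


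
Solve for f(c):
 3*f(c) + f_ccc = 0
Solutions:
 f(c) = C3*exp(-3^(1/3)*c) + (C1*sin(3^(5/6)*c/2) + C2*cos(3^(5/6)*c/2))*exp(3^(1/3)*c/2)


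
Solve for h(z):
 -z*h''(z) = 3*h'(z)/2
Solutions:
 h(z) = C1 + C2/sqrt(z)


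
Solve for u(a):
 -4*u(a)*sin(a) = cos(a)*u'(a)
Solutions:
 u(a) = C1*cos(a)^4


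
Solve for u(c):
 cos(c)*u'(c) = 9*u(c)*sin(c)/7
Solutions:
 u(c) = C1/cos(c)^(9/7)


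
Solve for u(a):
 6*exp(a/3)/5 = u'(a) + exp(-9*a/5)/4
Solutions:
 u(a) = C1 + 18*exp(a/3)/5 + 5*exp(-9*a/5)/36


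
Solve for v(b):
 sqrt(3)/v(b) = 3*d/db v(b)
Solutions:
 v(b) = -sqrt(C1 + 6*sqrt(3)*b)/3
 v(b) = sqrt(C1 + 6*sqrt(3)*b)/3


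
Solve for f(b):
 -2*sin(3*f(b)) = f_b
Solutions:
 f(b) = -acos((-C1 - exp(12*b))/(C1 - exp(12*b)))/3 + 2*pi/3
 f(b) = acos((-C1 - exp(12*b))/(C1 - exp(12*b)))/3


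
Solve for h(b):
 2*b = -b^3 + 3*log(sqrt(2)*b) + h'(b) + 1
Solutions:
 h(b) = C1 + b^4/4 + b^2 - 3*b*log(b) - 3*b*log(2)/2 + 2*b


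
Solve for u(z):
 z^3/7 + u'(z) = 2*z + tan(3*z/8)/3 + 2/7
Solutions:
 u(z) = C1 - z^4/28 + z^2 + 2*z/7 - 8*log(cos(3*z/8))/9


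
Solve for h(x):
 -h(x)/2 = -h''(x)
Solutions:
 h(x) = C1*exp(-sqrt(2)*x/2) + C2*exp(sqrt(2)*x/2)


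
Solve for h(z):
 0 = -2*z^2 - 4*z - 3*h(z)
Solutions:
 h(z) = 2*z*(-z - 2)/3


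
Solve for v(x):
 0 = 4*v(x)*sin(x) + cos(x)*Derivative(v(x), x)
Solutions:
 v(x) = C1*cos(x)^4


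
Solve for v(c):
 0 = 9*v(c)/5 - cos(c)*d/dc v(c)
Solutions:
 v(c) = C1*(sin(c) + 1)^(9/10)/(sin(c) - 1)^(9/10)


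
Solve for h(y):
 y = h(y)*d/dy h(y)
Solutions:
 h(y) = -sqrt(C1 + y^2)
 h(y) = sqrt(C1 + y^2)


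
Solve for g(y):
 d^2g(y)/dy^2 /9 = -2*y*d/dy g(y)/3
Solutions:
 g(y) = C1 + C2*erf(sqrt(3)*y)


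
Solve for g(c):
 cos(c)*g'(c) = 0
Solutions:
 g(c) = C1


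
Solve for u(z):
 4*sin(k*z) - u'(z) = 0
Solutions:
 u(z) = C1 - 4*cos(k*z)/k


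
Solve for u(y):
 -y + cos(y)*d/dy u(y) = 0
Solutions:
 u(y) = C1 + Integral(y/cos(y), y)


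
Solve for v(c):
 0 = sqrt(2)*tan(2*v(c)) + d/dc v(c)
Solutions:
 v(c) = -asin(C1*exp(-2*sqrt(2)*c))/2 + pi/2
 v(c) = asin(C1*exp(-2*sqrt(2)*c))/2


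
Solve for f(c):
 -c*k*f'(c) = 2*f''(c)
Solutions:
 f(c) = Piecewise((-sqrt(pi)*C1*erf(c*sqrt(k)/2)/sqrt(k) - C2, (k > 0) | (k < 0)), (-C1*c - C2, True))


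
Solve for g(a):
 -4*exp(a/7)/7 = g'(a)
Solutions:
 g(a) = C1 - 4*exp(a/7)


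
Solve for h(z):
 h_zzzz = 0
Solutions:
 h(z) = C1 + C2*z + C3*z^2 + C4*z^3


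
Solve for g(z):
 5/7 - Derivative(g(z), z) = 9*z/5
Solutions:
 g(z) = C1 - 9*z^2/10 + 5*z/7


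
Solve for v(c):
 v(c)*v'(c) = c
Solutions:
 v(c) = -sqrt(C1 + c^2)
 v(c) = sqrt(C1 + c^2)


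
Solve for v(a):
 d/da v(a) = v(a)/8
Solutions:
 v(a) = C1*exp(a/8)


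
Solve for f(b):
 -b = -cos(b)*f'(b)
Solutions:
 f(b) = C1 + Integral(b/cos(b), b)


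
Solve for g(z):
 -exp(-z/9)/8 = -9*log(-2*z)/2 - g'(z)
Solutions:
 g(z) = C1 - 9*z*log(-z)/2 + 9*z*(1 - log(2))/2 - 9*exp(-z/9)/8


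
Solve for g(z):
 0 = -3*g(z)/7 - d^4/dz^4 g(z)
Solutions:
 g(z) = (C1*sin(sqrt(2)*3^(1/4)*7^(3/4)*z/14) + C2*cos(sqrt(2)*3^(1/4)*7^(3/4)*z/14))*exp(-sqrt(2)*3^(1/4)*7^(3/4)*z/14) + (C3*sin(sqrt(2)*3^(1/4)*7^(3/4)*z/14) + C4*cos(sqrt(2)*3^(1/4)*7^(3/4)*z/14))*exp(sqrt(2)*3^(1/4)*7^(3/4)*z/14)


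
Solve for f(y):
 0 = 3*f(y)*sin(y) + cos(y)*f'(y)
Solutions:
 f(y) = C1*cos(y)^3


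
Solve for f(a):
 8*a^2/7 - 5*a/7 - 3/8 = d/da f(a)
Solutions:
 f(a) = C1 + 8*a^3/21 - 5*a^2/14 - 3*a/8


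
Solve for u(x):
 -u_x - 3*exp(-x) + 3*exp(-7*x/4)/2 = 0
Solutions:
 u(x) = C1 + 3*exp(-x) - 6*exp(-7*x/4)/7


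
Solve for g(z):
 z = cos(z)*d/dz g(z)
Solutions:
 g(z) = C1 + Integral(z/cos(z), z)


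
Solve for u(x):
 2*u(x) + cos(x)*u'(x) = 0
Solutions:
 u(x) = C1*(sin(x) - 1)/(sin(x) + 1)


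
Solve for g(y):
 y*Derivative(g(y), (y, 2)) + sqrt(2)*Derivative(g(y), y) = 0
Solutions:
 g(y) = C1 + C2*y^(1 - sqrt(2))


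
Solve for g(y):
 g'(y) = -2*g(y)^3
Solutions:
 g(y) = -sqrt(2)*sqrt(-1/(C1 - 2*y))/2
 g(y) = sqrt(2)*sqrt(-1/(C1 - 2*y))/2


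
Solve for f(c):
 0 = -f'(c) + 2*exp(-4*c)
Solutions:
 f(c) = C1 - exp(-4*c)/2


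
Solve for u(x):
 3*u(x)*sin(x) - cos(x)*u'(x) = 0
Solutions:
 u(x) = C1/cos(x)^3


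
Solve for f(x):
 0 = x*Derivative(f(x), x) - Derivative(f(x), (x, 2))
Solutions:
 f(x) = C1 + C2*erfi(sqrt(2)*x/2)


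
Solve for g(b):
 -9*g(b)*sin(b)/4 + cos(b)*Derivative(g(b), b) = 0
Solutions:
 g(b) = C1/cos(b)^(9/4)


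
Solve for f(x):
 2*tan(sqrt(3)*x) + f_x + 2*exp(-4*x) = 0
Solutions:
 f(x) = C1 - sqrt(3)*log(tan(sqrt(3)*x)^2 + 1)/3 + exp(-4*x)/2


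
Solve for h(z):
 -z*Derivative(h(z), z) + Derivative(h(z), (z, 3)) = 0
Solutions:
 h(z) = C1 + Integral(C2*airyai(z) + C3*airybi(z), z)


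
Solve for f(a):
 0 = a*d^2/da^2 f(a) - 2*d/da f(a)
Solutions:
 f(a) = C1 + C2*a^3


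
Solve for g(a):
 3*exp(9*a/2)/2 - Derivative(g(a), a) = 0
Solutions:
 g(a) = C1 + exp(9*a/2)/3


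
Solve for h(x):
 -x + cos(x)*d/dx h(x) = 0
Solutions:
 h(x) = C1 + Integral(x/cos(x), x)


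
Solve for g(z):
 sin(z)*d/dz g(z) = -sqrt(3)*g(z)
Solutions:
 g(z) = C1*(cos(z) + 1)^(sqrt(3)/2)/(cos(z) - 1)^(sqrt(3)/2)


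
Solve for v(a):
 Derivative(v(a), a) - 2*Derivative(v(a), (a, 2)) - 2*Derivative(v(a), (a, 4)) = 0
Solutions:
 v(a) = C1 + C2*exp(6^(1/3)*a*(-(9 + sqrt(129))^(1/3) + 2*6^(1/3)/(9 + sqrt(129))^(1/3))/12)*sin(2^(1/3)*3^(1/6)*a*(6*2^(1/3)/(9 + sqrt(129))^(1/3) + 3^(2/3)*(9 + sqrt(129))^(1/3))/12) + C3*exp(6^(1/3)*a*(-(9 + sqrt(129))^(1/3) + 2*6^(1/3)/(9 + sqrt(129))^(1/3))/12)*cos(2^(1/3)*3^(1/6)*a*(6*2^(1/3)/(9 + sqrt(129))^(1/3) + 3^(2/3)*(9 + sqrt(129))^(1/3))/12) + C4*exp(-6^(1/3)*a*(-(9 + sqrt(129))^(1/3) + 2*6^(1/3)/(9 + sqrt(129))^(1/3))/6)


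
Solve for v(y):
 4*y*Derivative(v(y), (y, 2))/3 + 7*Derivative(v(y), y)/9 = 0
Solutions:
 v(y) = C1 + C2*y^(5/12)


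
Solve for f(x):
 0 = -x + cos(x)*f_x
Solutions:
 f(x) = C1 + Integral(x/cos(x), x)


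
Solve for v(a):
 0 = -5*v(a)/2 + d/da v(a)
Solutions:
 v(a) = C1*exp(5*a/2)


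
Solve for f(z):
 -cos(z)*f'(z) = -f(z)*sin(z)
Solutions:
 f(z) = C1/cos(z)


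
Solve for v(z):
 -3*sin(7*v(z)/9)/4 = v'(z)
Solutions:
 3*z/4 + 9*log(cos(7*v(z)/9) - 1)/14 - 9*log(cos(7*v(z)/9) + 1)/14 = C1


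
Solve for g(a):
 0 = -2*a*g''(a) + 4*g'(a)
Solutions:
 g(a) = C1 + C2*a^3


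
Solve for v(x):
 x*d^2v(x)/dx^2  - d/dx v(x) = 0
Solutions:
 v(x) = C1 + C2*x^2


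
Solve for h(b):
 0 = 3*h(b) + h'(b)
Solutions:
 h(b) = C1*exp(-3*b)


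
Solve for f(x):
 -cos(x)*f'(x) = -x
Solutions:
 f(x) = C1 + Integral(x/cos(x), x)


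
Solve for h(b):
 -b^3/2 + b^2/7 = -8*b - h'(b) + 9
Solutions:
 h(b) = C1 + b^4/8 - b^3/21 - 4*b^2 + 9*b


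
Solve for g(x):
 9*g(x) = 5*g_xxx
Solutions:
 g(x) = C3*exp(15^(2/3)*x/5) + (C1*sin(3*3^(1/6)*5^(2/3)*x/10) + C2*cos(3*3^(1/6)*5^(2/3)*x/10))*exp(-15^(2/3)*x/10)


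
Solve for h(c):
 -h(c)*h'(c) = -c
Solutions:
 h(c) = -sqrt(C1 + c^2)
 h(c) = sqrt(C1 + c^2)


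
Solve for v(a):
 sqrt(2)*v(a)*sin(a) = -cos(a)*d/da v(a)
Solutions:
 v(a) = C1*cos(a)^(sqrt(2))


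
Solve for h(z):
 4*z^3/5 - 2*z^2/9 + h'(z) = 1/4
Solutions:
 h(z) = C1 - z^4/5 + 2*z^3/27 + z/4


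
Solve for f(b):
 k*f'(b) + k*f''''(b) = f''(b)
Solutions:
 f(b) = C1 + C2*exp(2^(1/3)*b*(6^(1/3)*(sqrt(3)*sqrt(27 - 4/k^3) + 9)^(1/3)/12 - 2^(1/3)*3^(5/6)*I*(sqrt(3)*sqrt(27 - 4/k^3) + 9)^(1/3)/12 - 2/(k*(-3^(1/3) + 3^(5/6)*I)*(sqrt(3)*sqrt(27 - 4/k^3) + 9)^(1/3)))) + C3*exp(2^(1/3)*b*(6^(1/3)*(sqrt(3)*sqrt(27 - 4/k^3) + 9)^(1/3)/12 + 2^(1/3)*3^(5/6)*I*(sqrt(3)*sqrt(27 - 4/k^3) + 9)^(1/3)/12 + 2/(k*(3^(1/3) + 3^(5/6)*I)*(sqrt(3)*sqrt(27 - 4/k^3) + 9)^(1/3)))) + C4*exp(-6^(1/3)*b*(2^(1/3)*(sqrt(3)*sqrt(27 - 4/k^3) + 9)^(1/3) + 2*3^(1/3)/(k*(sqrt(3)*sqrt(27 - 4/k^3) + 9)^(1/3)))/6)


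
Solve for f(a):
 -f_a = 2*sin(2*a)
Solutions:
 f(a) = C1 + cos(2*a)


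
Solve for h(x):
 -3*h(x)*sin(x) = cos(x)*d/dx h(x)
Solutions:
 h(x) = C1*cos(x)^3


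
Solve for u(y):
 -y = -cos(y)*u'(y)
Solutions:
 u(y) = C1 + Integral(y/cos(y), y)


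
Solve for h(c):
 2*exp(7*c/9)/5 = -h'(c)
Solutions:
 h(c) = C1 - 18*exp(7*c/9)/35


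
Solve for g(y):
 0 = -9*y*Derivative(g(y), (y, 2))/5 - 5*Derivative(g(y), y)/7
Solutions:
 g(y) = C1 + C2*y^(38/63)


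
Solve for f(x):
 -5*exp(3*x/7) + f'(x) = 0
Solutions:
 f(x) = C1 + 35*exp(3*x/7)/3


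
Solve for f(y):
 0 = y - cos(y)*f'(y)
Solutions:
 f(y) = C1 + Integral(y/cos(y), y)


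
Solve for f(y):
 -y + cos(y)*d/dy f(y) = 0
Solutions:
 f(y) = C1 + Integral(y/cos(y), y)


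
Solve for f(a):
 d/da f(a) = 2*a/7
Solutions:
 f(a) = C1 + a^2/7


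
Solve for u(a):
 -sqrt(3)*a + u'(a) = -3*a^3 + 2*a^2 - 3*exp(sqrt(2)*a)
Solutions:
 u(a) = C1 - 3*a^4/4 + 2*a^3/3 + sqrt(3)*a^2/2 - 3*sqrt(2)*exp(sqrt(2)*a)/2


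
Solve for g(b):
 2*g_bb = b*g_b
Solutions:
 g(b) = C1 + C2*erfi(b/2)


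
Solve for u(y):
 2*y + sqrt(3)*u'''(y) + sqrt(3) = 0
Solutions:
 u(y) = C1 + C2*y + C3*y^2 - sqrt(3)*y^4/36 - y^3/6


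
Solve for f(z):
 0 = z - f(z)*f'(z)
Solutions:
 f(z) = -sqrt(C1 + z^2)
 f(z) = sqrt(C1 + z^2)


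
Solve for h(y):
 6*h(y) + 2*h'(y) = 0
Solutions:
 h(y) = C1*exp(-3*y)


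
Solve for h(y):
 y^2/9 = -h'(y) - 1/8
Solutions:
 h(y) = C1 - y^3/27 - y/8


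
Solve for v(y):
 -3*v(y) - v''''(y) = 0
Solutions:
 v(y) = (C1*sin(sqrt(2)*3^(1/4)*y/2) + C2*cos(sqrt(2)*3^(1/4)*y/2))*exp(-sqrt(2)*3^(1/4)*y/2) + (C3*sin(sqrt(2)*3^(1/4)*y/2) + C4*cos(sqrt(2)*3^(1/4)*y/2))*exp(sqrt(2)*3^(1/4)*y/2)


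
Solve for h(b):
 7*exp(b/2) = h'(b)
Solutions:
 h(b) = C1 + 14*exp(b/2)


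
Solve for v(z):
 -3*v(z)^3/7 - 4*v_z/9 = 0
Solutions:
 v(z) = -sqrt(14)*sqrt(-1/(C1 - 27*z))
 v(z) = sqrt(14)*sqrt(-1/(C1 - 27*z))


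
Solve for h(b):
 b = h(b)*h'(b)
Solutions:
 h(b) = -sqrt(C1 + b^2)
 h(b) = sqrt(C1 + b^2)


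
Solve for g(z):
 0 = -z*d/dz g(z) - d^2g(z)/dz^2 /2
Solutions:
 g(z) = C1 + C2*erf(z)


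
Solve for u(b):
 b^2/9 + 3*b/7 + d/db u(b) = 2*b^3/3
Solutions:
 u(b) = C1 + b^4/6 - b^3/27 - 3*b^2/14


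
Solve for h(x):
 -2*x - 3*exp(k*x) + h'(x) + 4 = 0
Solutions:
 h(x) = C1 + x^2 - 4*x + 3*exp(k*x)/k


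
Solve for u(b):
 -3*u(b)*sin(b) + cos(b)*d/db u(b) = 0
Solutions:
 u(b) = C1/cos(b)^3


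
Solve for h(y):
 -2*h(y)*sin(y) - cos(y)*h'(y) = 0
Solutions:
 h(y) = C1*cos(y)^2


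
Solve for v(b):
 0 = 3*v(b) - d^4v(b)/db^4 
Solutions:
 v(b) = C1*exp(-3^(1/4)*b) + C2*exp(3^(1/4)*b) + C3*sin(3^(1/4)*b) + C4*cos(3^(1/4)*b)


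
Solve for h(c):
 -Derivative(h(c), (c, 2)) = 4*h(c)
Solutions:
 h(c) = C1*sin(2*c) + C2*cos(2*c)


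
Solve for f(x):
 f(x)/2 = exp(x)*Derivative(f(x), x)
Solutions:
 f(x) = C1*exp(-exp(-x)/2)


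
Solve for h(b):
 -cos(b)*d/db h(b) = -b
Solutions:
 h(b) = C1 + Integral(b/cos(b), b)


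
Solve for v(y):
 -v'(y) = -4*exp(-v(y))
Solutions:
 v(y) = log(C1 + 4*y)


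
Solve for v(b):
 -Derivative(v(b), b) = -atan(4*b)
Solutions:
 v(b) = C1 + b*atan(4*b) - log(16*b^2 + 1)/8


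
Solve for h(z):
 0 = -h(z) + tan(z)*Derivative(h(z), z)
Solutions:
 h(z) = C1*sin(z)


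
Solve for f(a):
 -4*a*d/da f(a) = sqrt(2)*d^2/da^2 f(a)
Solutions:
 f(a) = C1 + C2*erf(2^(1/4)*a)


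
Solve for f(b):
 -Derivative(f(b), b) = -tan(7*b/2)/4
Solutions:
 f(b) = C1 - log(cos(7*b/2))/14


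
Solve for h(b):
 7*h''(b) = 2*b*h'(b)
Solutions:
 h(b) = C1 + C2*erfi(sqrt(7)*b/7)


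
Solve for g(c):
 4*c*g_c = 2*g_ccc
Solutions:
 g(c) = C1 + Integral(C2*airyai(2^(1/3)*c) + C3*airybi(2^(1/3)*c), c)


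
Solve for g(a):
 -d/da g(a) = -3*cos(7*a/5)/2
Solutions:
 g(a) = C1 + 15*sin(7*a/5)/14


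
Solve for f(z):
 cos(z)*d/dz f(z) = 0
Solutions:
 f(z) = C1


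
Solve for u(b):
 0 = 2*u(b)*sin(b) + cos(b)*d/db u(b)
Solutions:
 u(b) = C1*cos(b)^2


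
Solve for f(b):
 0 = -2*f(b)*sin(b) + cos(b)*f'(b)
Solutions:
 f(b) = C1/cos(b)^2


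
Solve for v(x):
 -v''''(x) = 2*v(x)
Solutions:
 v(x) = (C1*sin(2^(3/4)*x/2) + C2*cos(2^(3/4)*x/2))*exp(-2^(3/4)*x/2) + (C3*sin(2^(3/4)*x/2) + C4*cos(2^(3/4)*x/2))*exp(2^(3/4)*x/2)


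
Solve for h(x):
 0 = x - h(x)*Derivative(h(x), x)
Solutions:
 h(x) = -sqrt(C1 + x^2)
 h(x) = sqrt(C1 + x^2)


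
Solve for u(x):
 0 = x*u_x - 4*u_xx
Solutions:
 u(x) = C1 + C2*erfi(sqrt(2)*x/4)


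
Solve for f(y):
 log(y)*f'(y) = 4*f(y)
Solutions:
 f(y) = C1*exp(4*li(y))


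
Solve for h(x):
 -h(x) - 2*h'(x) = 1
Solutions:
 h(x) = C1*exp(-x/2) - 1


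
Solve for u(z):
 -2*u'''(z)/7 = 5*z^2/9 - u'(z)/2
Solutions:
 u(z) = C1 + C2*exp(-sqrt(7)*z/2) + C3*exp(sqrt(7)*z/2) + 10*z^3/27 + 80*z/63


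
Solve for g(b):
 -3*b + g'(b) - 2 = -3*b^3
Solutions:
 g(b) = C1 - 3*b^4/4 + 3*b^2/2 + 2*b


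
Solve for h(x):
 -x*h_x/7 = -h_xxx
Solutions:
 h(x) = C1 + Integral(C2*airyai(7^(2/3)*x/7) + C3*airybi(7^(2/3)*x/7), x)


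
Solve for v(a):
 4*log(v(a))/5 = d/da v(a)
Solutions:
 li(v(a)) = C1 + 4*a/5


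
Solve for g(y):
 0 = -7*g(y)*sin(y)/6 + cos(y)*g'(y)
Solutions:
 g(y) = C1/cos(y)^(7/6)


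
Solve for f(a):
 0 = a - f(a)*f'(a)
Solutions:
 f(a) = -sqrt(C1 + a^2)
 f(a) = sqrt(C1 + a^2)


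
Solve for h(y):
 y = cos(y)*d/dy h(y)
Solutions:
 h(y) = C1 + Integral(y/cos(y), y)


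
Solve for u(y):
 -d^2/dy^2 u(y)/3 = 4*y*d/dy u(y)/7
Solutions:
 u(y) = C1 + C2*erf(sqrt(42)*y/7)


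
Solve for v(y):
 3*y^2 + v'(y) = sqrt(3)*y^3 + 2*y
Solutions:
 v(y) = C1 + sqrt(3)*y^4/4 - y^3 + y^2


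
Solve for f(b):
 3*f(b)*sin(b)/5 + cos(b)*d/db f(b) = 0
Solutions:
 f(b) = C1*cos(b)^(3/5)


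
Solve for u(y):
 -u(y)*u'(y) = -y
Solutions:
 u(y) = -sqrt(C1 + y^2)
 u(y) = sqrt(C1 + y^2)


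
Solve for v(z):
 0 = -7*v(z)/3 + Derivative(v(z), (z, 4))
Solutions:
 v(z) = C1*exp(-3^(3/4)*7^(1/4)*z/3) + C2*exp(3^(3/4)*7^(1/4)*z/3) + C3*sin(3^(3/4)*7^(1/4)*z/3) + C4*cos(3^(3/4)*7^(1/4)*z/3)


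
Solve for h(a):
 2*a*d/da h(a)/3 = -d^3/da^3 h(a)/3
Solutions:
 h(a) = C1 + Integral(C2*airyai(-2^(1/3)*a) + C3*airybi(-2^(1/3)*a), a)


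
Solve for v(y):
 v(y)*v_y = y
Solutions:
 v(y) = -sqrt(C1 + y^2)
 v(y) = sqrt(C1 + y^2)


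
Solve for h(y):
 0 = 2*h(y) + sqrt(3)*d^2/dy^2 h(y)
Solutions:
 h(y) = C1*sin(sqrt(2)*3^(3/4)*y/3) + C2*cos(sqrt(2)*3^(3/4)*y/3)


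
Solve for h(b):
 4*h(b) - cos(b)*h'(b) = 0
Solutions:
 h(b) = C1*(sin(b)^2 + 2*sin(b) + 1)/(sin(b)^2 - 2*sin(b) + 1)


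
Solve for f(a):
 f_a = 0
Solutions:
 f(a) = C1


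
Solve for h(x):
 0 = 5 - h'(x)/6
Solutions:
 h(x) = C1 + 30*x


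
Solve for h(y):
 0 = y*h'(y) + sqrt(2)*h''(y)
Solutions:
 h(y) = C1 + C2*erf(2^(1/4)*y/2)


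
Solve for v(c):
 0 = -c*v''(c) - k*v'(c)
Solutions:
 v(c) = C1 + c^(1 - re(k))*(C2*sin(log(c)*Abs(im(k))) + C3*cos(log(c)*im(k)))


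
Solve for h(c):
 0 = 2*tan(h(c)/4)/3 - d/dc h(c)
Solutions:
 h(c) = -4*asin(C1*exp(c/6)) + 4*pi
 h(c) = 4*asin(C1*exp(c/6))


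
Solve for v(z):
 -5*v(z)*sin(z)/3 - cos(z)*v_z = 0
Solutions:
 v(z) = C1*cos(z)^(5/3)


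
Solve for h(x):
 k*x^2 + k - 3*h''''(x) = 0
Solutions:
 h(x) = C1 + C2*x + C3*x^2 + C4*x^3 + k*x^6/1080 + k*x^4/72


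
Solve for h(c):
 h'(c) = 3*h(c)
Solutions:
 h(c) = C1*exp(3*c)


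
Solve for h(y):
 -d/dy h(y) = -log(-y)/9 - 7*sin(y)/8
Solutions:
 h(y) = C1 + y*log(-y)/9 - y/9 - 7*cos(y)/8


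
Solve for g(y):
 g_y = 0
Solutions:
 g(y) = C1


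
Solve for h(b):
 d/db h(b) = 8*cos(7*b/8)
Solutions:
 h(b) = C1 + 64*sin(7*b/8)/7


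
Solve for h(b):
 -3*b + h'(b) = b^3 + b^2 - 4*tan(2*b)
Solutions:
 h(b) = C1 + b^4/4 + b^3/3 + 3*b^2/2 + 2*log(cos(2*b))


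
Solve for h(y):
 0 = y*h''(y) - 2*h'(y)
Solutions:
 h(y) = C1 + C2*y^3


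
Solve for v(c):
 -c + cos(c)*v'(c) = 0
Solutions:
 v(c) = C1 + Integral(c/cos(c), c)


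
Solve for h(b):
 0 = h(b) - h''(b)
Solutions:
 h(b) = C1*exp(-b) + C2*exp(b)


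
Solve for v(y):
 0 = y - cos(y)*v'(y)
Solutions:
 v(y) = C1 + Integral(y/cos(y), y)


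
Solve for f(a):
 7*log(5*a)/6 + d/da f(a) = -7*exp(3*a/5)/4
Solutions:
 f(a) = C1 - 7*a*log(a)/6 + 7*a*(1 - log(5))/6 - 35*exp(3*a/5)/12


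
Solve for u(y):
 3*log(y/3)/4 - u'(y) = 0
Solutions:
 u(y) = C1 + 3*y*log(y)/4 - 3*y*log(3)/4 - 3*y/4


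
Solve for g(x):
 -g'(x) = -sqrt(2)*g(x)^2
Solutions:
 g(x) = -1/(C1 + sqrt(2)*x)


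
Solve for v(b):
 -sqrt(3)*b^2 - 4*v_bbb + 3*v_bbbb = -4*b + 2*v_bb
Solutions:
 v(b) = C1 + C2*b + C3*exp(b*(2 - sqrt(10))/3) + C4*exp(b*(2 + sqrt(10))/3) - sqrt(3)*b^4/24 + b^3*(1 + sqrt(3))/3 + b^2*(-11*sqrt(3)/4 - 2)


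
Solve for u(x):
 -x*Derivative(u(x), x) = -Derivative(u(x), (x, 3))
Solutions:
 u(x) = C1 + Integral(C2*airyai(x) + C3*airybi(x), x)


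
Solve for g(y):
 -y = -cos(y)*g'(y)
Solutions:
 g(y) = C1 + Integral(y/cos(y), y)


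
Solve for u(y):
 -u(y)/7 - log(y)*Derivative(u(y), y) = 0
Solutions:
 u(y) = C1*exp(-li(y)/7)


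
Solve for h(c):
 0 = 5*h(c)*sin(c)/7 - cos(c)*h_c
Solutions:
 h(c) = C1/cos(c)^(5/7)


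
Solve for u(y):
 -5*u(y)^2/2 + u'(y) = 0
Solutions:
 u(y) = -2/(C1 + 5*y)


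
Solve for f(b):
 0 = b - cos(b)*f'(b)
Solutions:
 f(b) = C1 + Integral(b/cos(b), b)


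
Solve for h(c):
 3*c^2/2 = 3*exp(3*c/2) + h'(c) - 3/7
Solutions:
 h(c) = C1 + c^3/2 + 3*c/7 - 2*exp(3*c/2)


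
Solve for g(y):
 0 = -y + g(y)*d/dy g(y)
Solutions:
 g(y) = -sqrt(C1 + y^2)
 g(y) = sqrt(C1 + y^2)


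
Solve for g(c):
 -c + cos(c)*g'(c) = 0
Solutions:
 g(c) = C1 + Integral(c/cos(c), c)


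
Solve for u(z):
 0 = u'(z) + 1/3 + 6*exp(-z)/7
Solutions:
 u(z) = C1 - z/3 + 6*exp(-z)/7


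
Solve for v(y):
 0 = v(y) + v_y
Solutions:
 v(y) = C1*exp(-y)


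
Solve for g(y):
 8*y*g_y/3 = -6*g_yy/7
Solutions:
 g(y) = C1 + C2*erf(sqrt(14)*y/3)


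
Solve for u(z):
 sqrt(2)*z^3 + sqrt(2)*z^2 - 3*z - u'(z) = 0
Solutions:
 u(z) = C1 + sqrt(2)*z^4/4 + sqrt(2)*z^3/3 - 3*z^2/2


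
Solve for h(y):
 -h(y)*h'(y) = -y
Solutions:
 h(y) = -sqrt(C1 + y^2)
 h(y) = sqrt(C1 + y^2)


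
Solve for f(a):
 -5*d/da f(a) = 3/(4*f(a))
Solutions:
 f(a) = -sqrt(C1 - 30*a)/10
 f(a) = sqrt(C1 - 30*a)/10


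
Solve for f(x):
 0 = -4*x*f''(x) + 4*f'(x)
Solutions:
 f(x) = C1 + C2*x^2


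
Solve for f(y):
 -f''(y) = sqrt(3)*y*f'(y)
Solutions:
 f(y) = C1 + C2*erf(sqrt(2)*3^(1/4)*y/2)


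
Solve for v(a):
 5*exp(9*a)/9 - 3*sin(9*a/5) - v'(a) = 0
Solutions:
 v(a) = C1 + 5*exp(9*a)/81 + 5*cos(9*a/5)/3


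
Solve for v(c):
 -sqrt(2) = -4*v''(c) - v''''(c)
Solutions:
 v(c) = C1 + C2*c + C3*sin(2*c) + C4*cos(2*c) + sqrt(2)*c^2/8


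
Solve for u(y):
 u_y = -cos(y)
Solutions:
 u(y) = C1 - sin(y)


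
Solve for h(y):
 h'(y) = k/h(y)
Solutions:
 h(y) = -sqrt(C1 + 2*k*y)
 h(y) = sqrt(C1 + 2*k*y)


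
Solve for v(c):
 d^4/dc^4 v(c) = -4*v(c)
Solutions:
 v(c) = (C1*sin(c) + C2*cos(c))*exp(-c) + (C3*sin(c) + C4*cos(c))*exp(c)


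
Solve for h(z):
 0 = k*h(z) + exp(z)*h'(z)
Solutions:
 h(z) = C1*exp(k*exp(-z))


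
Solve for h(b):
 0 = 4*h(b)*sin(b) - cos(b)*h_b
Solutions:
 h(b) = C1/cos(b)^4


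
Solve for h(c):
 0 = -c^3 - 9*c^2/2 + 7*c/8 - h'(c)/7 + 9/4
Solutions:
 h(c) = C1 - 7*c^4/4 - 21*c^3/2 + 49*c^2/16 + 63*c/4


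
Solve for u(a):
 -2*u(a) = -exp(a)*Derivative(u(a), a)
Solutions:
 u(a) = C1*exp(-2*exp(-a))


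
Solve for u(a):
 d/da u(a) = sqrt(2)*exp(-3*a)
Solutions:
 u(a) = C1 - sqrt(2)*exp(-3*a)/3


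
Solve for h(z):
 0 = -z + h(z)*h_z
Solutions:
 h(z) = -sqrt(C1 + z^2)
 h(z) = sqrt(C1 + z^2)


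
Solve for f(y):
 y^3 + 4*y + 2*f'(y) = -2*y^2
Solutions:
 f(y) = C1 - y^4/8 - y^3/3 - y^2


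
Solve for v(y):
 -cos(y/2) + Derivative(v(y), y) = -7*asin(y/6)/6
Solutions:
 v(y) = C1 - 7*y*asin(y/6)/6 - 7*sqrt(36 - y^2)/6 + 2*sin(y/2)


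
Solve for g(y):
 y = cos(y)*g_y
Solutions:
 g(y) = C1 + Integral(y/cos(y), y)


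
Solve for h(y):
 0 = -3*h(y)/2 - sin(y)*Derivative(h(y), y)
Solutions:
 h(y) = C1*(cos(y) + 1)^(3/4)/(cos(y) - 1)^(3/4)


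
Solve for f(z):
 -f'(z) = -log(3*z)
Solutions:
 f(z) = C1 + z*log(z) - z + z*log(3)


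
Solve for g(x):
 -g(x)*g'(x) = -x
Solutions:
 g(x) = -sqrt(C1 + x^2)
 g(x) = sqrt(C1 + x^2)


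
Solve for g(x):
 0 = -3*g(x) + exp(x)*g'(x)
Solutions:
 g(x) = C1*exp(-3*exp(-x))


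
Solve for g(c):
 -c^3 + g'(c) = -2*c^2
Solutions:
 g(c) = C1 + c^4/4 - 2*c^3/3


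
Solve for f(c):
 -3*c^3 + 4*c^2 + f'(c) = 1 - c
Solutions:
 f(c) = C1 + 3*c^4/4 - 4*c^3/3 - c^2/2 + c


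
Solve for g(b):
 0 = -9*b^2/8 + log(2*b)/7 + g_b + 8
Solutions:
 g(b) = C1 + 3*b^3/8 - b*log(b)/7 - 55*b/7 - b*log(2)/7


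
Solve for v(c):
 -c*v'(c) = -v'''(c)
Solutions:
 v(c) = C1 + Integral(C2*airyai(c) + C3*airybi(c), c)


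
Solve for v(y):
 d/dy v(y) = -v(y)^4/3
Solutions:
 v(y) = (-1 - sqrt(3)*I)*(1/(C1 + y))^(1/3)/2
 v(y) = (-1 + sqrt(3)*I)*(1/(C1 + y))^(1/3)/2
 v(y) = (1/(C1 + y))^(1/3)


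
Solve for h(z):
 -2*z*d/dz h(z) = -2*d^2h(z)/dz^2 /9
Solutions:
 h(z) = C1 + C2*erfi(3*sqrt(2)*z/2)


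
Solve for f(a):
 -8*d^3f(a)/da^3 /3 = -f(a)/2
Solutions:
 f(a) = C3*exp(2^(2/3)*3^(1/3)*a/4) + (C1*sin(2^(2/3)*3^(5/6)*a/8) + C2*cos(2^(2/3)*3^(5/6)*a/8))*exp(-2^(2/3)*3^(1/3)*a/8)


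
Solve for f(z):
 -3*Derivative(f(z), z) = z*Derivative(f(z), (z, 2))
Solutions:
 f(z) = C1 + C2/z^2


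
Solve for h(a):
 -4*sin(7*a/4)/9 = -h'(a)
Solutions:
 h(a) = C1 - 16*cos(7*a/4)/63


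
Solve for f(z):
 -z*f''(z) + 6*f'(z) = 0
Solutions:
 f(z) = C1 + C2*z^7


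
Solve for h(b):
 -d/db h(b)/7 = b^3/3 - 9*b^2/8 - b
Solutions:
 h(b) = C1 - 7*b^4/12 + 21*b^3/8 + 7*b^2/2


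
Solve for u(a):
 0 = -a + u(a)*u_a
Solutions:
 u(a) = -sqrt(C1 + a^2)
 u(a) = sqrt(C1 + a^2)


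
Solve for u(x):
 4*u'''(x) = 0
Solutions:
 u(x) = C1 + C2*x + C3*x^2


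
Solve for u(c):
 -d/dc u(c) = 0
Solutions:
 u(c) = C1


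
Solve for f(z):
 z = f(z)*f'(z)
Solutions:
 f(z) = -sqrt(C1 + z^2)
 f(z) = sqrt(C1 + z^2)


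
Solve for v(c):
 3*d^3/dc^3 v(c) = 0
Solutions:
 v(c) = C1 + C2*c + C3*c^2


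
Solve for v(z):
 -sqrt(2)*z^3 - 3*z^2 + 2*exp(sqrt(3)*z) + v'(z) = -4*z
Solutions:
 v(z) = C1 + sqrt(2)*z^4/4 + z^3 - 2*z^2 - 2*sqrt(3)*exp(sqrt(3)*z)/3


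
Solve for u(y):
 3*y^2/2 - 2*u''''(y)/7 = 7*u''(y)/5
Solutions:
 u(y) = C1 + C2*y + C3*sin(7*sqrt(10)*y/10) + C4*cos(7*sqrt(10)*y/10) + 5*y^4/56 - 75*y^2/343


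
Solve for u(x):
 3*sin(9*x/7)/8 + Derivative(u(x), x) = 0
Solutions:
 u(x) = C1 + 7*cos(9*x/7)/24


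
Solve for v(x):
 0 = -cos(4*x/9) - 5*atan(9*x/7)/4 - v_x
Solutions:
 v(x) = C1 - 5*x*atan(9*x/7)/4 + 35*log(81*x^2 + 49)/72 - 9*sin(4*x/9)/4


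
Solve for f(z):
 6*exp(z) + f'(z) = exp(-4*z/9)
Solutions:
 f(z) = C1 - 6*exp(z) - 9*exp(-4*z/9)/4


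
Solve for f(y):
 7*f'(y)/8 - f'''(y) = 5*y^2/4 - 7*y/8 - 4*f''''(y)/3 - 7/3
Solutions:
 f(y) = C1 + C2*exp(y*((sqrt(399) + 20)^(-1/3) + 2 + (sqrt(399) + 20)^(1/3))/8)*sin(sqrt(3)*y*(-(sqrt(399) + 20)^(1/3) + (sqrt(399) + 20)^(-1/3))/8) + C3*exp(y*((sqrt(399) + 20)^(-1/3) + 2 + (sqrt(399) + 20)^(1/3))/8)*cos(sqrt(3)*y*(-(sqrt(399) + 20)^(1/3) + (sqrt(399) + 20)^(-1/3))/8) + C4*exp(y*(-(sqrt(399) + 20)^(1/3) - 1/(sqrt(399) + 20)^(1/3) + 1)/4) + 10*y^3/21 - y^2/2 + 88*y/147


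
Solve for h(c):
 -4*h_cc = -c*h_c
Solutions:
 h(c) = C1 + C2*erfi(sqrt(2)*c/4)


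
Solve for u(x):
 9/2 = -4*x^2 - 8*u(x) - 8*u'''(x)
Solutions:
 u(x) = C3*exp(-x) - x^2/2 + (C1*sin(sqrt(3)*x/2) + C2*cos(sqrt(3)*x/2))*exp(x/2) - 9/16


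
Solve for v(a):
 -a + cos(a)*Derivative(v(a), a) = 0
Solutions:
 v(a) = C1 + Integral(a/cos(a), a)


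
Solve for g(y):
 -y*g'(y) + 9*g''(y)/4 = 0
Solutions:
 g(y) = C1 + C2*erfi(sqrt(2)*y/3)


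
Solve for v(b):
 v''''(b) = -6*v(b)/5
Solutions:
 v(b) = (C1*sin(10^(3/4)*3^(1/4)*b/10) + C2*cos(10^(3/4)*3^(1/4)*b/10))*exp(-10^(3/4)*3^(1/4)*b/10) + (C3*sin(10^(3/4)*3^(1/4)*b/10) + C4*cos(10^(3/4)*3^(1/4)*b/10))*exp(10^(3/4)*3^(1/4)*b/10)


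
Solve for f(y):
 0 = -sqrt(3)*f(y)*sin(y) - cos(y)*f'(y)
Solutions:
 f(y) = C1*cos(y)^(sqrt(3))


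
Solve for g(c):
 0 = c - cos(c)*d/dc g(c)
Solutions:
 g(c) = C1 + Integral(c/cos(c), c)


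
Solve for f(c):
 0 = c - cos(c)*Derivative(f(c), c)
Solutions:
 f(c) = C1 + Integral(c/cos(c), c)


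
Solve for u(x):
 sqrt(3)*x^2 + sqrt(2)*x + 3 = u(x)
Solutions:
 u(x) = sqrt(3)*x^2 + sqrt(2)*x + 3


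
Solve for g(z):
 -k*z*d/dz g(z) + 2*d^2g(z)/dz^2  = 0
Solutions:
 g(z) = Piecewise((-sqrt(pi)*C1*erf(z*sqrt(-k)/2)/sqrt(-k) - C2, (k > 0) | (k < 0)), (-C1*z - C2, True))


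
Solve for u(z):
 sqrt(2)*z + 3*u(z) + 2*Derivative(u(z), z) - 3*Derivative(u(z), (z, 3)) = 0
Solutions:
 u(z) = C1*exp(-2^(1/3)*z*(4/(sqrt(697) + 27)^(1/3) + 2^(1/3)*(sqrt(697) + 27)^(1/3))/12)*sin(2^(1/3)*sqrt(3)*z*(-2^(1/3)*(sqrt(697) + 27)^(1/3) + 4/(sqrt(697) + 27)^(1/3))/12) + C2*exp(-2^(1/3)*z*(4/(sqrt(697) + 27)^(1/3) + 2^(1/3)*(sqrt(697) + 27)^(1/3))/12)*cos(2^(1/3)*sqrt(3)*z*(-2^(1/3)*(sqrt(697) + 27)^(1/3) + 4/(sqrt(697) + 27)^(1/3))/12) + C3*exp(2^(1/3)*z*(4/(sqrt(697) + 27)^(1/3) + 2^(1/3)*(sqrt(697) + 27)^(1/3))/6) - sqrt(2)*z/3 + 2*sqrt(2)/9


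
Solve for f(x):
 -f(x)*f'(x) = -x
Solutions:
 f(x) = -sqrt(C1 + x^2)
 f(x) = sqrt(C1 + x^2)


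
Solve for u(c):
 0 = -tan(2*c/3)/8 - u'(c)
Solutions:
 u(c) = C1 + 3*log(cos(2*c/3))/16


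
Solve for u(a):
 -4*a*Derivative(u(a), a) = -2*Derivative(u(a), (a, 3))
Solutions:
 u(a) = C1 + Integral(C2*airyai(2^(1/3)*a) + C3*airybi(2^(1/3)*a), a)


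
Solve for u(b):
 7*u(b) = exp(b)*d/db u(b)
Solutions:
 u(b) = C1*exp(-7*exp(-b))


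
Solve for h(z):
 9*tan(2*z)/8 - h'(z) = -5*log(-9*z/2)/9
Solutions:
 h(z) = C1 + 5*z*log(-z)/9 - 5*z/9 - 5*z*log(2)/9 + 10*z*log(3)/9 - 9*log(cos(2*z))/16


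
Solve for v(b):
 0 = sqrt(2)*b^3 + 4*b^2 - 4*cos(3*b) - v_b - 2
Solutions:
 v(b) = C1 + sqrt(2)*b^4/4 + 4*b^3/3 - 2*b - 4*sin(3*b)/3


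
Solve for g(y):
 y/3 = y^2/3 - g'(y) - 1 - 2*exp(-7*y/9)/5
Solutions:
 g(y) = C1 + y^3/9 - y^2/6 - y + 18*exp(-7*y/9)/35


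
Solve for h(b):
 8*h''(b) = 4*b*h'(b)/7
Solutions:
 h(b) = C1 + C2*erfi(sqrt(7)*b/14)


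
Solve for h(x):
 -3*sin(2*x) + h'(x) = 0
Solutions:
 h(x) = C1 - 3*cos(2*x)/2


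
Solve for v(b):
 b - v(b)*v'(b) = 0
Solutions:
 v(b) = -sqrt(C1 + b^2)
 v(b) = sqrt(C1 + b^2)


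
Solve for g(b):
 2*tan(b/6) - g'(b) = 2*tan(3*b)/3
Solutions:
 g(b) = C1 - 12*log(cos(b/6)) + 2*log(cos(3*b))/9


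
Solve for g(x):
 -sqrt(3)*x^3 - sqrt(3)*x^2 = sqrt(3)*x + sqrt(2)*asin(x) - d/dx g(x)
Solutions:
 g(x) = C1 + sqrt(3)*x^4/4 + sqrt(3)*x^3/3 + sqrt(3)*x^2/2 + sqrt(2)*(x*asin(x) + sqrt(1 - x^2))


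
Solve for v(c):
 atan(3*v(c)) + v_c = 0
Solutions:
 Integral(1/atan(3*_y), (_y, v(c))) = C1 - c


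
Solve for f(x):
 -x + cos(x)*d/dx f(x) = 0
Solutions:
 f(x) = C1 + Integral(x/cos(x), x)


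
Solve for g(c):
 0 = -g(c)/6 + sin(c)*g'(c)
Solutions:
 g(c) = C1*(cos(c) - 1)^(1/12)/(cos(c) + 1)^(1/12)


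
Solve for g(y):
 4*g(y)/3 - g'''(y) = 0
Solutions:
 g(y) = C3*exp(6^(2/3)*y/3) + (C1*sin(2^(2/3)*3^(1/6)*y/2) + C2*cos(2^(2/3)*3^(1/6)*y/2))*exp(-6^(2/3)*y/6)


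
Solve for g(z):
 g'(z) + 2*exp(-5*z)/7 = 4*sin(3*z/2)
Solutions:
 g(z) = C1 - 8*cos(3*z/2)/3 + 2*exp(-5*z)/35


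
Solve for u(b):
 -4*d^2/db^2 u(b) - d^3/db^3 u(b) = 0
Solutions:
 u(b) = C1 + C2*b + C3*exp(-4*b)


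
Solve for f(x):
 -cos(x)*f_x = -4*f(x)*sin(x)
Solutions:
 f(x) = C1/cos(x)^4


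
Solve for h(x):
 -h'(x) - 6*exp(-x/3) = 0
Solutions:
 h(x) = C1 + 18*exp(-x/3)


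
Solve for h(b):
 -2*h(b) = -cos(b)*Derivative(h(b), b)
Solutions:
 h(b) = C1*(sin(b) + 1)/(sin(b) - 1)


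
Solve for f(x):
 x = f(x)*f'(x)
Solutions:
 f(x) = -sqrt(C1 + x^2)
 f(x) = sqrt(C1 + x^2)


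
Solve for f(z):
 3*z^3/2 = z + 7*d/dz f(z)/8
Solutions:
 f(z) = C1 + 3*z^4/7 - 4*z^2/7


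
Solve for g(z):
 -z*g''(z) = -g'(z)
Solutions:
 g(z) = C1 + C2*z^2


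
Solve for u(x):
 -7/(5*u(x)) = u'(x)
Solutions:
 u(x) = -sqrt(C1 - 70*x)/5
 u(x) = sqrt(C1 - 70*x)/5


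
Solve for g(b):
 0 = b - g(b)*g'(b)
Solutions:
 g(b) = -sqrt(C1 + b^2)
 g(b) = sqrt(C1 + b^2)


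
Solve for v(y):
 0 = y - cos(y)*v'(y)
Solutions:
 v(y) = C1 + Integral(y/cos(y), y)


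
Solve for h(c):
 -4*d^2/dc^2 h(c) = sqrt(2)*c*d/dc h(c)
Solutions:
 h(c) = C1 + C2*erf(2^(3/4)*c/4)


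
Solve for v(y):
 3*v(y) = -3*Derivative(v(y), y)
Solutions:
 v(y) = C1*exp(-y)


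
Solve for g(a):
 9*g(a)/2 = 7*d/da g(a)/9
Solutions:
 g(a) = C1*exp(81*a/14)


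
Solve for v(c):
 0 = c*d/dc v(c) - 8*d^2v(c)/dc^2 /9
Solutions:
 v(c) = C1 + C2*erfi(3*c/4)


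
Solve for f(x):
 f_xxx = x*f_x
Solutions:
 f(x) = C1 + Integral(C2*airyai(x) + C3*airybi(x), x)


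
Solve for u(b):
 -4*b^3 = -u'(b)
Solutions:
 u(b) = C1 + b^4


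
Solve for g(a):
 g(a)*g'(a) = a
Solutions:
 g(a) = -sqrt(C1 + a^2)
 g(a) = sqrt(C1 + a^2)


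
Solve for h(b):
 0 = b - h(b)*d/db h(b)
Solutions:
 h(b) = -sqrt(C1 + b^2)
 h(b) = sqrt(C1 + b^2)


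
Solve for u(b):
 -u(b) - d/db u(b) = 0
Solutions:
 u(b) = C1*exp(-b)


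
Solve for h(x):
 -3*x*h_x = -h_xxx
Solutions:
 h(x) = C1 + Integral(C2*airyai(3^(1/3)*x) + C3*airybi(3^(1/3)*x), x)


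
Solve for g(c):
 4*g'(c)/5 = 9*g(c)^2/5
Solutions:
 g(c) = -4/(C1 + 9*c)


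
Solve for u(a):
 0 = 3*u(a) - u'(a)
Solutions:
 u(a) = C1*exp(3*a)


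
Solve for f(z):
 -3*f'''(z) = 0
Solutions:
 f(z) = C1 + C2*z + C3*z^2


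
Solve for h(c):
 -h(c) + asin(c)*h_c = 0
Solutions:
 h(c) = C1*exp(Integral(1/asin(c), c))


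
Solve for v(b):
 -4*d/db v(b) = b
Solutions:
 v(b) = C1 - b^2/8


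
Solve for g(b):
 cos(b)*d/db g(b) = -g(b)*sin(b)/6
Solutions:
 g(b) = C1*cos(b)^(1/6)


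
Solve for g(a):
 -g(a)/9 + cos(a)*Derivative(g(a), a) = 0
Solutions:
 g(a) = C1*(sin(a) + 1)^(1/18)/(sin(a) - 1)^(1/18)


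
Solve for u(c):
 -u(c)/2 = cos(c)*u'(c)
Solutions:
 u(c) = C1*(sin(c) - 1)^(1/4)/(sin(c) + 1)^(1/4)


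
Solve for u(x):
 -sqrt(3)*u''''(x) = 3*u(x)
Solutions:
 u(x) = (C1*sin(sqrt(2)*3^(1/8)*x/2) + C2*cos(sqrt(2)*3^(1/8)*x/2))*exp(-sqrt(2)*3^(1/8)*x/2) + (C3*sin(sqrt(2)*3^(1/8)*x/2) + C4*cos(sqrt(2)*3^(1/8)*x/2))*exp(sqrt(2)*3^(1/8)*x/2)


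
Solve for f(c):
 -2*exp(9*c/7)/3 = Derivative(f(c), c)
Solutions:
 f(c) = C1 - 14*exp(9*c/7)/27


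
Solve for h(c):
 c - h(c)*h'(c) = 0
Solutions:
 h(c) = -sqrt(C1 + c^2)
 h(c) = sqrt(C1 + c^2)


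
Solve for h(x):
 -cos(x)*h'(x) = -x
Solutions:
 h(x) = C1 + Integral(x/cos(x), x)


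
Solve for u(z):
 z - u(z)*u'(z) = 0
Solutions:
 u(z) = -sqrt(C1 + z^2)
 u(z) = sqrt(C1 + z^2)


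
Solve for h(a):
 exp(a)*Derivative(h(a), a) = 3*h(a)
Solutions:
 h(a) = C1*exp(-3*exp(-a))


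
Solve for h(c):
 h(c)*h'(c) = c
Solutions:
 h(c) = -sqrt(C1 + c^2)
 h(c) = sqrt(C1 + c^2)


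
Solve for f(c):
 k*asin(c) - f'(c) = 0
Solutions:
 f(c) = C1 + k*(c*asin(c) + sqrt(1 - c^2))


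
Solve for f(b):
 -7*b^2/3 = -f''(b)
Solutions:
 f(b) = C1 + C2*b + 7*b^4/36


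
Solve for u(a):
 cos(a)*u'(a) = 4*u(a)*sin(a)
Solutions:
 u(a) = C1/cos(a)^4


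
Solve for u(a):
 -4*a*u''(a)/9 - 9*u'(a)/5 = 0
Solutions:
 u(a) = C1 + C2/a^(61/20)


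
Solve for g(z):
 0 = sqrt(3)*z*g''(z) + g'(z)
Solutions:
 g(z) = C1 + C2*z^(1 - sqrt(3)/3)


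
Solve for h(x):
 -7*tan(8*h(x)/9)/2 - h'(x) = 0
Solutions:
 h(x) = -9*asin(C1*exp(-28*x/9))/8 + 9*pi/8
 h(x) = 9*asin(C1*exp(-28*x/9))/8


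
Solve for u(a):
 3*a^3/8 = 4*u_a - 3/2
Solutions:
 u(a) = C1 + 3*a^4/128 + 3*a/8


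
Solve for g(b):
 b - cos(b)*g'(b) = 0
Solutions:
 g(b) = C1 + Integral(b/cos(b), b)


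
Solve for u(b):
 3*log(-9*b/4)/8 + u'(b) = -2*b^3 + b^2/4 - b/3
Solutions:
 u(b) = C1 - b^4/2 + b^3/12 - b^2/6 - 3*b*log(-b)/8 + 3*b*(-2*log(3) + 1 + 2*log(2))/8


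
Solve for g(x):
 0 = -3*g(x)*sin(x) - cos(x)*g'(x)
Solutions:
 g(x) = C1*cos(x)^3


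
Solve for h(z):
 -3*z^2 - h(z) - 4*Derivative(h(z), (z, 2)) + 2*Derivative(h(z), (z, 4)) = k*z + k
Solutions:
 h(z) = C1*exp(-z*sqrt(1 + sqrt(6)/2)) + C2*exp(z*sqrt(1 + sqrt(6)/2)) + C3*sin(z*sqrt(-1 + sqrt(6)/2)) + C4*cos(z*sqrt(-1 + sqrt(6)/2)) - k*z - k - 3*z^2 + 24


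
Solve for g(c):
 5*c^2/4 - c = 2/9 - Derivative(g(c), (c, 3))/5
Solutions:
 g(c) = C1 + C2*c + C3*c^2 - 5*c^5/48 + 5*c^4/24 + 5*c^3/27


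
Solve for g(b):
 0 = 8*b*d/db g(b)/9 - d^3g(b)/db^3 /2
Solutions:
 g(b) = C1 + Integral(C2*airyai(2*6^(1/3)*b/3) + C3*airybi(2*6^(1/3)*b/3), b)


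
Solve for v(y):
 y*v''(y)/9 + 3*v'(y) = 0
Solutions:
 v(y) = C1 + C2/y^26


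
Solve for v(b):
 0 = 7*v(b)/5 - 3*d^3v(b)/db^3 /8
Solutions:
 v(b) = C3*exp(2*15^(2/3)*7^(1/3)*b/15) + (C1*sin(3^(1/6)*5^(2/3)*7^(1/3)*b/5) + C2*cos(3^(1/6)*5^(2/3)*7^(1/3)*b/5))*exp(-15^(2/3)*7^(1/3)*b/15)


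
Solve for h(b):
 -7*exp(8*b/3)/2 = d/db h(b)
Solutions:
 h(b) = C1 - 21*exp(8*b/3)/16


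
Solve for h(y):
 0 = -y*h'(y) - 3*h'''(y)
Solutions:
 h(y) = C1 + Integral(C2*airyai(-3^(2/3)*y/3) + C3*airybi(-3^(2/3)*y/3), y)


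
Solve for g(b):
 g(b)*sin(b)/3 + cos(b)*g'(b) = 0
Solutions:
 g(b) = C1*cos(b)^(1/3)


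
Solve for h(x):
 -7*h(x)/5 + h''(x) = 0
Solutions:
 h(x) = C1*exp(-sqrt(35)*x/5) + C2*exp(sqrt(35)*x/5)


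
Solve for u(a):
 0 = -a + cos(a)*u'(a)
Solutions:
 u(a) = C1 + Integral(a/cos(a), a)


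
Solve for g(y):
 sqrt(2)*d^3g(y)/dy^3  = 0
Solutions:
 g(y) = C1 + C2*y + C3*y^2


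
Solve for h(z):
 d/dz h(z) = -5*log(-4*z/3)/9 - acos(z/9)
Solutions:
 h(z) = C1 - 5*z*log(-z)/9 - z*acos(z/9) - 10*z*log(2)/9 + 5*z/9 + 5*z*log(3)/9 + sqrt(81 - z^2)


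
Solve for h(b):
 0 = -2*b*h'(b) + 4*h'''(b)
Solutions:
 h(b) = C1 + Integral(C2*airyai(2^(2/3)*b/2) + C3*airybi(2^(2/3)*b/2), b)


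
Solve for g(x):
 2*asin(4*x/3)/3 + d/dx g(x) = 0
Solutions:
 g(x) = C1 - 2*x*asin(4*x/3)/3 - sqrt(9 - 16*x^2)/6


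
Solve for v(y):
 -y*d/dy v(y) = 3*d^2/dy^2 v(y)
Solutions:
 v(y) = C1 + C2*erf(sqrt(6)*y/6)


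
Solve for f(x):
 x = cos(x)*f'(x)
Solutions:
 f(x) = C1 + Integral(x/cos(x), x)
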